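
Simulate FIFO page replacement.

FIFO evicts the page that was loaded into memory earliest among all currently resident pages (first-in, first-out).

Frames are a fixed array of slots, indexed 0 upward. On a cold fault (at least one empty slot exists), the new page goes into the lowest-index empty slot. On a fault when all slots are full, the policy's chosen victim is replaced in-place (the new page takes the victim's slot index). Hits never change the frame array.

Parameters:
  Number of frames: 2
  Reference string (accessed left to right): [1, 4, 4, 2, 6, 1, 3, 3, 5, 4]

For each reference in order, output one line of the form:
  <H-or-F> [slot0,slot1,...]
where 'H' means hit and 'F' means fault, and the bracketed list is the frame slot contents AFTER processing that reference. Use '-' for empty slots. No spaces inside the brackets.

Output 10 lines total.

F [1,-]
F [1,4]
H [1,4]
F [2,4]
F [2,6]
F [1,6]
F [1,3]
H [1,3]
F [5,3]
F [5,4]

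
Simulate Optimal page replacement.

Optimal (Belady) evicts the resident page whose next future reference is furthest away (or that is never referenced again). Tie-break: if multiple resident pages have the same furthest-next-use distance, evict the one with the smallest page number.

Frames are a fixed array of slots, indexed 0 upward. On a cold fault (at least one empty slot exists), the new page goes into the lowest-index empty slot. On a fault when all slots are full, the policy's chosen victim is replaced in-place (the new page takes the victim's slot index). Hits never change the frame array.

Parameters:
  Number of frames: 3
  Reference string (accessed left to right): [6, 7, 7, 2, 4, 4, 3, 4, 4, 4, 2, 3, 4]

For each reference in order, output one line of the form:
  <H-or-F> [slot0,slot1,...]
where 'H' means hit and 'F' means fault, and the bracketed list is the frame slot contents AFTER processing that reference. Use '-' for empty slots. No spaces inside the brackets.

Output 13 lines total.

F [6,-,-]
F [6,7,-]
H [6,7,-]
F [6,7,2]
F [4,7,2]
H [4,7,2]
F [4,3,2]
H [4,3,2]
H [4,3,2]
H [4,3,2]
H [4,3,2]
H [4,3,2]
H [4,3,2]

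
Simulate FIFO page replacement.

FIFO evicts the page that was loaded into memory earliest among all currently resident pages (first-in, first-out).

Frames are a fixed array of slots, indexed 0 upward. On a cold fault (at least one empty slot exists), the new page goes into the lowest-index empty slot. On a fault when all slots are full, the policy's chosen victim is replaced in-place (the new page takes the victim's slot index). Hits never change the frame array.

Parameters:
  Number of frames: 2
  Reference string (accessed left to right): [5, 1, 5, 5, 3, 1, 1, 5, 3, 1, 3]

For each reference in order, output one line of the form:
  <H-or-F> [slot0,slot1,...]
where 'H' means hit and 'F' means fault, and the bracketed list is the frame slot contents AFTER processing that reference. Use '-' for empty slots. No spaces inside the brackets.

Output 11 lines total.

F [5,-]
F [5,1]
H [5,1]
H [5,1]
F [3,1]
H [3,1]
H [3,1]
F [3,5]
H [3,5]
F [1,5]
F [1,3]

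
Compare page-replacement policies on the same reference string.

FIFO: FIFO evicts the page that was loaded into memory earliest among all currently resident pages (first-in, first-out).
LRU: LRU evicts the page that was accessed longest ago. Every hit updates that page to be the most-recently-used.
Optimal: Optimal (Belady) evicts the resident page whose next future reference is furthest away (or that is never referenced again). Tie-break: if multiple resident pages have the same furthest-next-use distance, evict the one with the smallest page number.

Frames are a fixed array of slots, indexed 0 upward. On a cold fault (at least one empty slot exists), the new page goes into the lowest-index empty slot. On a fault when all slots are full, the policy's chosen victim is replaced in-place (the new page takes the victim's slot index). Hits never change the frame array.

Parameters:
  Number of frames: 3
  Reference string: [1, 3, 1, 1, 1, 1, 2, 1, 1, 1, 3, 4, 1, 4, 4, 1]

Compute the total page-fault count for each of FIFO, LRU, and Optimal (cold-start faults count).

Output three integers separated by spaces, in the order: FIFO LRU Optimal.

--- FIFO ---
  step 0: ref 1 -> FAULT, frames=[1,-,-] (faults so far: 1)
  step 1: ref 3 -> FAULT, frames=[1,3,-] (faults so far: 2)
  step 2: ref 1 -> HIT, frames=[1,3,-] (faults so far: 2)
  step 3: ref 1 -> HIT, frames=[1,3,-] (faults so far: 2)
  step 4: ref 1 -> HIT, frames=[1,3,-] (faults so far: 2)
  step 5: ref 1 -> HIT, frames=[1,3,-] (faults so far: 2)
  step 6: ref 2 -> FAULT, frames=[1,3,2] (faults so far: 3)
  step 7: ref 1 -> HIT, frames=[1,3,2] (faults so far: 3)
  step 8: ref 1 -> HIT, frames=[1,3,2] (faults so far: 3)
  step 9: ref 1 -> HIT, frames=[1,3,2] (faults so far: 3)
  step 10: ref 3 -> HIT, frames=[1,3,2] (faults so far: 3)
  step 11: ref 4 -> FAULT, evict 1, frames=[4,3,2] (faults so far: 4)
  step 12: ref 1 -> FAULT, evict 3, frames=[4,1,2] (faults so far: 5)
  step 13: ref 4 -> HIT, frames=[4,1,2] (faults so far: 5)
  step 14: ref 4 -> HIT, frames=[4,1,2] (faults so far: 5)
  step 15: ref 1 -> HIT, frames=[4,1,2] (faults so far: 5)
  FIFO total faults: 5
--- LRU ---
  step 0: ref 1 -> FAULT, frames=[1,-,-] (faults so far: 1)
  step 1: ref 3 -> FAULT, frames=[1,3,-] (faults so far: 2)
  step 2: ref 1 -> HIT, frames=[1,3,-] (faults so far: 2)
  step 3: ref 1 -> HIT, frames=[1,3,-] (faults so far: 2)
  step 4: ref 1 -> HIT, frames=[1,3,-] (faults so far: 2)
  step 5: ref 1 -> HIT, frames=[1,3,-] (faults so far: 2)
  step 6: ref 2 -> FAULT, frames=[1,3,2] (faults so far: 3)
  step 7: ref 1 -> HIT, frames=[1,3,2] (faults so far: 3)
  step 8: ref 1 -> HIT, frames=[1,3,2] (faults so far: 3)
  step 9: ref 1 -> HIT, frames=[1,3,2] (faults so far: 3)
  step 10: ref 3 -> HIT, frames=[1,3,2] (faults so far: 3)
  step 11: ref 4 -> FAULT, evict 2, frames=[1,3,4] (faults so far: 4)
  step 12: ref 1 -> HIT, frames=[1,3,4] (faults so far: 4)
  step 13: ref 4 -> HIT, frames=[1,3,4] (faults so far: 4)
  step 14: ref 4 -> HIT, frames=[1,3,4] (faults so far: 4)
  step 15: ref 1 -> HIT, frames=[1,3,4] (faults so far: 4)
  LRU total faults: 4
--- Optimal ---
  step 0: ref 1 -> FAULT, frames=[1,-,-] (faults so far: 1)
  step 1: ref 3 -> FAULT, frames=[1,3,-] (faults so far: 2)
  step 2: ref 1 -> HIT, frames=[1,3,-] (faults so far: 2)
  step 3: ref 1 -> HIT, frames=[1,3,-] (faults so far: 2)
  step 4: ref 1 -> HIT, frames=[1,3,-] (faults so far: 2)
  step 5: ref 1 -> HIT, frames=[1,3,-] (faults so far: 2)
  step 6: ref 2 -> FAULT, frames=[1,3,2] (faults so far: 3)
  step 7: ref 1 -> HIT, frames=[1,3,2] (faults so far: 3)
  step 8: ref 1 -> HIT, frames=[1,3,2] (faults so far: 3)
  step 9: ref 1 -> HIT, frames=[1,3,2] (faults so far: 3)
  step 10: ref 3 -> HIT, frames=[1,3,2] (faults so far: 3)
  step 11: ref 4 -> FAULT, evict 2, frames=[1,3,4] (faults so far: 4)
  step 12: ref 1 -> HIT, frames=[1,3,4] (faults so far: 4)
  step 13: ref 4 -> HIT, frames=[1,3,4] (faults so far: 4)
  step 14: ref 4 -> HIT, frames=[1,3,4] (faults so far: 4)
  step 15: ref 1 -> HIT, frames=[1,3,4] (faults so far: 4)
  Optimal total faults: 4

Answer: 5 4 4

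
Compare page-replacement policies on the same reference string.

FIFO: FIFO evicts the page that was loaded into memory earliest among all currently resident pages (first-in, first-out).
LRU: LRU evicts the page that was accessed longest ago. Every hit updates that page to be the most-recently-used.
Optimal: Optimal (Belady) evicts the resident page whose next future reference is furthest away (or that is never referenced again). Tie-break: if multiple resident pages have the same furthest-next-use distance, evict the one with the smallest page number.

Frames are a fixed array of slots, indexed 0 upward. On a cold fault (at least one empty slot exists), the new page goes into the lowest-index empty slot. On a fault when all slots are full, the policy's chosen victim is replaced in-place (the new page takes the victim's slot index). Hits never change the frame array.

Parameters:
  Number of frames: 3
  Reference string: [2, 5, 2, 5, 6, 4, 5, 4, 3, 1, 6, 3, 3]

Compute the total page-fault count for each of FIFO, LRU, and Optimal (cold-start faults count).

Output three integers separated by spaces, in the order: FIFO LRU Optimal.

--- FIFO ---
  step 0: ref 2 -> FAULT, frames=[2,-,-] (faults so far: 1)
  step 1: ref 5 -> FAULT, frames=[2,5,-] (faults so far: 2)
  step 2: ref 2 -> HIT, frames=[2,5,-] (faults so far: 2)
  step 3: ref 5 -> HIT, frames=[2,5,-] (faults so far: 2)
  step 4: ref 6 -> FAULT, frames=[2,5,6] (faults so far: 3)
  step 5: ref 4 -> FAULT, evict 2, frames=[4,5,6] (faults so far: 4)
  step 6: ref 5 -> HIT, frames=[4,5,6] (faults so far: 4)
  step 7: ref 4 -> HIT, frames=[4,5,6] (faults so far: 4)
  step 8: ref 3 -> FAULT, evict 5, frames=[4,3,6] (faults so far: 5)
  step 9: ref 1 -> FAULT, evict 6, frames=[4,3,1] (faults so far: 6)
  step 10: ref 6 -> FAULT, evict 4, frames=[6,3,1] (faults so far: 7)
  step 11: ref 3 -> HIT, frames=[6,3,1] (faults so far: 7)
  step 12: ref 3 -> HIT, frames=[6,3,1] (faults so far: 7)
  FIFO total faults: 7
--- LRU ---
  step 0: ref 2 -> FAULT, frames=[2,-,-] (faults so far: 1)
  step 1: ref 5 -> FAULT, frames=[2,5,-] (faults so far: 2)
  step 2: ref 2 -> HIT, frames=[2,5,-] (faults so far: 2)
  step 3: ref 5 -> HIT, frames=[2,5,-] (faults so far: 2)
  step 4: ref 6 -> FAULT, frames=[2,5,6] (faults so far: 3)
  step 5: ref 4 -> FAULT, evict 2, frames=[4,5,6] (faults so far: 4)
  step 6: ref 5 -> HIT, frames=[4,5,6] (faults so far: 4)
  step 7: ref 4 -> HIT, frames=[4,5,6] (faults so far: 4)
  step 8: ref 3 -> FAULT, evict 6, frames=[4,5,3] (faults so far: 5)
  step 9: ref 1 -> FAULT, evict 5, frames=[4,1,3] (faults so far: 6)
  step 10: ref 6 -> FAULT, evict 4, frames=[6,1,3] (faults so far: 7)
  step 11: ref 3 -> HIT, frames=[6,1,3] (faults so far: 7)
  step 12: ref 3 -> HIT, frames=[6,1,3] (faults so far: 7)
  LRU total faults: 7
--- Optimal ---
  step 0: ref 2 -> FAULT, frames=[2,-,-] (faults so far: 1)
  step 1: ref 5 -> FAULT, frames=[2,5,-] (faults so far: 2)
  step 2: ref 2 -> HIT, frames=[2,5,-] (faults so far: 2)
  step 3: ref 5 -> HIT, frames=[2,5,-] (faults so far: 2)
  step 4: ref 6 -> FAULT, frames=[2,5,6] (faults so far: 3)
  step 5: ref 4 -> FAULT, evict 2, frames=[4,5,6] (faults so far: 4)
  step 6: ref 5 -> HIT, frames=[4,5,6] (faults so far: 4)
  step 7: ref 4 -> HIT, frames=[4,5,6] (faults so far: 4)
  step 8: ref 3 -> FAULT, evict 4, frames=[3,5,6] (faults so far: 5)
  step 9: ref 1 -> FAULT, evict 5, frames=[3,1,6] (faults so far: 6)
  step 10: ref 6 -> HIT, frames=[3,1,6] (faults so far: 6)
  step 11: ref 3 -> HIT, frames=[3,1,6] (faults so far: 6)
  step 12: ref 3 -> HIT, frames=[3,1,6] (faults so far: 6)
  Optimal total faults: 6

Answer: 7 7 6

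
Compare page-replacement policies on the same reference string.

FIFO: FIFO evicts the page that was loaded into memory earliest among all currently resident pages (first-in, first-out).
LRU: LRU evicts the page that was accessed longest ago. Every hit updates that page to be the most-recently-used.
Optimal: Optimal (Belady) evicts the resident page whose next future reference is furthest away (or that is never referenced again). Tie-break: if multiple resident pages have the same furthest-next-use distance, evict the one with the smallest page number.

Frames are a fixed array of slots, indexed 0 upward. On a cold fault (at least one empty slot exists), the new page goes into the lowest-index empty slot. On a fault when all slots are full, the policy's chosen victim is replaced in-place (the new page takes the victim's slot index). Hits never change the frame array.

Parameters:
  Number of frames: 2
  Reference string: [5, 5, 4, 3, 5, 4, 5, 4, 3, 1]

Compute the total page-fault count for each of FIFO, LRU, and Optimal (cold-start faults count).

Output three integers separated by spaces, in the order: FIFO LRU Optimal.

--- FIFO ---
  step 0: ref 5 -> FAULT, frames=[5,-] (faults so far: 1)
  step 1: ref 5 -> HIT, frames=[5,-] (faults so far: 1)
  step 2: ref 4 -> FAULT, frames=[5,4] (faults so far: 2)
  step 3: ref 3 -> FAULT, evict 5, frames=[3,4] (faults so far: 3)
  step 4: ref 5 -> FAULT, evict 4, frames=[3,5] (faults so far: 4)
  step 5: ref 4 -> FAULT, evict 3, frames=[4,5] (faults so far: 5)
  step 6: ref 5 -> HIT, frames=[4,5] (faults so far: 5)
  step 7: ref 4 -> HIT, frames=[4,5] (faults so far: 5)
  step 8: ref 3 -> FAULT, evict 5, frames=[4,3] (faults so far: 6)
  step 9: ref 1 -> FAULT, evict 4, frames=[1,3] (faults so far: 7)
  FIFO total faults: 7
--- LRU ---
  step 0: ref 5 -> FAULT, frames=[5,-] (faults so far: 1)
  step 1: ref 5 -> HIT, frames=[5,-] (faults so far: 1)
  step 2: ref 4 -> FAULT, frames=[5,4] (faults so far: 2)
  step 3: ref 3 -> FAULT, evict 5, frames=[3,4] (faults so far: 3)
  step 4: ref 5 -> FAULT, evict 4, frames=[3,5] (faults so far: 4)
  step 5: ref 4 -> FAULT, evict 3, frames=[4,5] (faults so far: 5)
  step 6: ref 5 -> HIT, frames=[4,5] (faults so far: 5)
  step 7: ref 4 -> HIT, frames=[4,5] (faults so far: 5)
  step 8: ref 3 -> FAULT, evict 5, frames=[4,3] (faults so far: 6)
  step 9: ref 1 -> FAULT, evict 4, frames=[1,3] (faults so far: 7)
  LRU total faults: 7
--- Optimal ---
  step 0: ref 5 -> FAULT, frames=[5,-] (faults so far: 1)
  step 1: ref 5 -> HIT, frames=[5,-] (faults so far: 1)
  step 2: ref 4 -> FAULT, frames=[5,4] (faults so far: 2)
  step 3: ref 3 -> FAULT, evict 4, frames=[5,3] (faults so far: 3)
  step 4: ref 5 -> HIT, frames=[5,3] (faults so far: 3)
  step 5: ref 4 -> FAULT, evict 3, frames=[5,4] (faults so far: 4)
  step 6: ref 5 -> HIT, frames=[5,4] (faults so far: 4)
  step 7: ref 4 -> HIT, frames=[5,4] (faults so far: 4)
  step 8: ref 3 -> FAULT, evict 4, frames=[5,3] (faults so far: 5)
  step 9: ref 1 -> FAULT, evict 3, frames=[5,1] (faults so far: 6)
  Optimal total faults: 6

Answer: 7 7 6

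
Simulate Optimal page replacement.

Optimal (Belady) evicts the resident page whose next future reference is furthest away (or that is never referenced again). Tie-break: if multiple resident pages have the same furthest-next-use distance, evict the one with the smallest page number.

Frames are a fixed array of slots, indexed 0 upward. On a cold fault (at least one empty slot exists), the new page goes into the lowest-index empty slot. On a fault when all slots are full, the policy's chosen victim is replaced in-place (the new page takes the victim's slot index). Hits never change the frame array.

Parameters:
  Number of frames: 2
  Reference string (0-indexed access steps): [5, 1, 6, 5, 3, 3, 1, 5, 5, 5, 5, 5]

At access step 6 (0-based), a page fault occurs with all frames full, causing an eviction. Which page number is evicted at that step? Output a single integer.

Step 0: ref 5 -> FAULT, frames=[5,-]
Step 1: ref 1 -> FAULT, frames=[5,1]
Step 2: ref 6 -> FAULT, evict 1, frames=[5,6]
Step 3: ref 5 -> HIT, frames=[5,6]
Step 4: ref 3 -> FAULT, evict 6, frames=[5,3]
Step 5: ref 3 -> HIT, frames=[5,3]
Step 6: ref 1 -> FAULT, evict 3, frames=[5,1]
At step 6: evicted page 3

Answer: 3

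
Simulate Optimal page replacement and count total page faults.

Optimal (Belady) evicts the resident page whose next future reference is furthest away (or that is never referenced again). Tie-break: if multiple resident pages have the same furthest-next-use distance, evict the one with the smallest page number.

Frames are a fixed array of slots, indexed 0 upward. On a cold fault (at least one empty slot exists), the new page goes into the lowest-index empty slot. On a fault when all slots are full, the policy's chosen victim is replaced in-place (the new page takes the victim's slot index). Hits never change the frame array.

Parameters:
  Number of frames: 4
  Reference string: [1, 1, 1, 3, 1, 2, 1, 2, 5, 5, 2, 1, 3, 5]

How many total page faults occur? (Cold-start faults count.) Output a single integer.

Step 0: ref 1 → FAULT, frames=[1,-,-,-]
Step 1: ref 1 → HIT, frames=[1,-,-,-]
Step 2: ref 1 → HIT, frames=[1,-,-,-]
Step 3: ref 3 → FAULT, frames=[1,3,-,-]
Step 4: ref 1 → HIT, frames=[1,3,-,-]
Step 5: ref 2 → FAULT, frames=[1,3,2,-]
Step 6: ref 1 → HIT, frames=[1,3,2,-]
Step 7: ref 2 → HIT, frames=[1,3,2,-]
Step 8: ref 5 → FAULT, frames=[1,3,2,5]
Step 9: ref 5 → HIT, frames=[1,3,2,5]
Step 10: ref 2 → HIT, frames=[1,3,2,5]
Step 11: ref 1 → HIT, frames=[1,3,2,5]
Step 12: ref 3 → HIT, frames=[1,3,2,5]
Step 13: ref 5 → HIT, frames=[1,3,2,5]
Total faults: 4

Answer: 4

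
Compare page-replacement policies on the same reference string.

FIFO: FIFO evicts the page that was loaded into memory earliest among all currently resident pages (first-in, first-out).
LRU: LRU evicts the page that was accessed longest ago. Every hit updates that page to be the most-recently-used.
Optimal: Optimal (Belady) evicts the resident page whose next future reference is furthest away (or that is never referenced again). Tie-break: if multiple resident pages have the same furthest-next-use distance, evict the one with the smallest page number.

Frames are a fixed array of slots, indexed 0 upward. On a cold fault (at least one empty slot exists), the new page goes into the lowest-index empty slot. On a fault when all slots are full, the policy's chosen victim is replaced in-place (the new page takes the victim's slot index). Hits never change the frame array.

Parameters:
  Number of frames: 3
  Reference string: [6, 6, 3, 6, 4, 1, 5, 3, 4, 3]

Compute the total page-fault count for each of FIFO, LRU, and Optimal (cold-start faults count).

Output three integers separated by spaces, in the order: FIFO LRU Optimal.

Answer: 7 7 5

Derivation:
--- FIFO ---
  step 0: ref 6 -> FAULT, frames=[6,-,-] (faults so far: 1)
  step 1: ref 6 -> HIT, frames=[6,-,-] (faults so far: 1)
  step 2: ref 3 -> FAULT, frames=[6,3,-] (faults so far: 2)
  step 3: ref 6 -> HIT, frames=[6,3,-] (faults so far: 2)
  step 4: ref 4 -> FAULT, frames=[6,3,4] (faults so far: 3)
  step 5: ref 1 -> FAULT, evict 6, frames=[1,3,4] (faults so far: 4)
  step 6: ref 5 -> FAULT, evict 3, frames=[1,5,4] (faults so far: 5)
  step 7: ref 3 -> FAULT, evict 4, frames=[1,5,3] (faults so far: 6)
  step 8: ref 4 -> FAULT, evict 1, frames=[4,5,3] (faults so far: 7)
  step 9: ref 3 -> HIT, frames=[4,5,3] (faults so far: 7)
  FIFO total faults: 7
--- LRU ---
  step 0: ref 6 -> FAULT, frames=[6,-,-] (faults so far: 1)
  step 1: ref 6 -> HIT, frames=[6,-,-] (faults so far: 1)
  step 2: ref 3 -> FAULT, frames=[6,3,-] (faults so far: 2)
  step 3: ref 6 -> HIT, frames=[6,3,-] (faults so far: 2)
  step 4: ref 4 -> FAULT, frames=[6,3,4] (faults so far: 3)
  step 5: ref 1 -> FAULT, evict 3, frames=[6,1,4] (faults so far: 4)
  step 6: ref 5 -> FAULT, evict 6, frames=[5,1,4] (faults so far: 5)
  step 7: ref 3 -> FAULT, evict 4, frames=[5,1,3] (faults so far: 6)
  step 8: ref 4 -> FAULT, evict 1, frames=[5,4,3] (faults so far: 7)
  step 9: ref 3 -> HIT, frames=[5,4,3] (faults so far: 7)
  LRU total faults: 7
--- Optimal ---
  step 0: ref 6 -> FAULT, frames=[6,-,-] (faults so far: 1)
  step 1: ref 6 -> HIT, frames=[6,-,-] (faults so far: 1)
  step 2: ref 3 -> FAULT, frames=[6,3,-] (faults so far: 2)
  step 3: ref 6 -> HIT, frames=[6,3,-] (faults so far: 2)
  step 4: ref 4 -> FAULT, frames=[6,3,4] (faults so far: 3)
  step 5: ref 1 -> FAULT, evict 6, frames=[1,3,4] (faults so far: 4)
  step 6: ref 5 -> FAULT, evict 1, frames=[5,3,4] (faults so far: 5)
  step 7: ref 3 -> HIT, frames=[5,3,4] (faults so far: 5)
  step 8: ref 4 -> HIT, frames=[5,3,4] (faults so far: 5)
  step 9: ref 3 -> HIT, frames=[5,3,4] (faults so far: 5)
  Optimal total faults: 5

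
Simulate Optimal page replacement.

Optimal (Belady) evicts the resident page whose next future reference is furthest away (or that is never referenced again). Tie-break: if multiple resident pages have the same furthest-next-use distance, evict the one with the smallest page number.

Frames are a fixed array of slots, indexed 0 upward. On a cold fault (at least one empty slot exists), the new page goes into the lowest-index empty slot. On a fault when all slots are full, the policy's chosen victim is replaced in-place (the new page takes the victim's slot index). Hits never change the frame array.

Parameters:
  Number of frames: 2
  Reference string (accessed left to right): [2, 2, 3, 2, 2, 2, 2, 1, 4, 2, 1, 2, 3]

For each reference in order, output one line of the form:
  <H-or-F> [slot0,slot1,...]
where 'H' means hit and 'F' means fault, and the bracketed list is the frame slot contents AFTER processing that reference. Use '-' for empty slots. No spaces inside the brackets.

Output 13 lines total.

F [2,-]
H [2,-]
F [2,3]
H [2,3]
H [2,3]
H [2,3]
H [2,3]
F [2,1]
F [2,4]
H [2,4]
F [2,1]
H [2,1]
F [2,3]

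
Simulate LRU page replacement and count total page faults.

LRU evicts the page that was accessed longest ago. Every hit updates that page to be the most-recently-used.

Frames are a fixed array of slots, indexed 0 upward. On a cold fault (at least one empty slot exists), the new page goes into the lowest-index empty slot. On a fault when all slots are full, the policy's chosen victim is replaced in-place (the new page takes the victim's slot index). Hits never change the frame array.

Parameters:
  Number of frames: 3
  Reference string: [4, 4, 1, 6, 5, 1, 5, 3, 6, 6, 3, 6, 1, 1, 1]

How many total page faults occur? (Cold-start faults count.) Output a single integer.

Answer: 7

Derivation:
Step 0: ref 4 → FAULT, frames=[4,-,-]
Step 1: ref 4 → HIT, frames=[4,-,-]
Step 2: ref 1 → FAULT, frames=[4,1,-]
Step 3: ref 6 → FAULT, frames=[4,1,6]
Step 4: ref 5 → FAULT (evict 4), frames=[5,1,6]
Step 5: ref 1 → HIT, frames=[5,1,6]
Step 6: ref 5 → HIT, frames=[5,1,6]
Step 7: ref 3 → FAULT (evict 6), frames=[5,1,3]
Step 8: ref 6 → FAULT (evict 1), frames=[5,6,3]
Step 9: ref 6 → HIT, frames=[5,6,3]
Step 10: ref 3 → HIT, frames=[5,6,3]
Step 11: ref 6 → HIT, frames=[5,6,3]
Step 12: ref 1 → FAULT (evict 5), frames=[1,6,3]
Step 13: ref 1 → HIT, frames=[1,6,3]
Step 14: ref 1 → HIT, frames=[1,6,3]
Total faults: 7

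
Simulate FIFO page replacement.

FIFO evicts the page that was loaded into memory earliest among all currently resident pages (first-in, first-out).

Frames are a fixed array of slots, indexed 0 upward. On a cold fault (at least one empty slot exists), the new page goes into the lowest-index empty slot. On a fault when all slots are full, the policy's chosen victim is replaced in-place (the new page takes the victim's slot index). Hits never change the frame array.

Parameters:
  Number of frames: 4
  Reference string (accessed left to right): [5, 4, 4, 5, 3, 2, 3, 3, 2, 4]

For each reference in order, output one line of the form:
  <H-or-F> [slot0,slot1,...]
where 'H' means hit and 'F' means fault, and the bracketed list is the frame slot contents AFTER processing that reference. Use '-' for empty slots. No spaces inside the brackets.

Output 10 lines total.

F [5,-,-,-]
F [5,4,-,-]
H [5,4,-,-]
H [5,4,-,-]
F [5,4,3,-]
F [5,4,3,2]
H [5,4,3,2]
H [5,4,3,2]
H [5,4,3,2]
H [5,4,3,2]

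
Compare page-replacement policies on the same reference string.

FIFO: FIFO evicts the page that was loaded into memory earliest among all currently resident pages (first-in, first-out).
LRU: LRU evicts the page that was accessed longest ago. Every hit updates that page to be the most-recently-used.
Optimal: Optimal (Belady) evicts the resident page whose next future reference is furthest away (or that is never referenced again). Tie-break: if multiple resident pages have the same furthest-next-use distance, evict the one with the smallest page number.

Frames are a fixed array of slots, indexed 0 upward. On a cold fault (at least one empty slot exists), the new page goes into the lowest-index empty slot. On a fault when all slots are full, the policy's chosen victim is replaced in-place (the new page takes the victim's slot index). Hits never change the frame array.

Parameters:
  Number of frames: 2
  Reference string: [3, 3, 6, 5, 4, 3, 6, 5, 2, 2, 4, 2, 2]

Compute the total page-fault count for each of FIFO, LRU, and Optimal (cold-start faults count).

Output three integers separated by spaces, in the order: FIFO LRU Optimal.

--- FIFO ---
  step 0: ref 3 -> FAULT, frames=[3,-] (faults so far: 1)
  step 1: ref 3 -> HIT, frames=[3,-] (faults so far: 1)
  step 2: ref 6 -> FAULT, frames=[3,6] (faults so far: 2)
  step 3: ref 5 -> FAULT, evict 3, frames=[5,6] (faults so far: 3)
  step 4: ref 4 -> FAULT, evict 6, frames=[5,4] (faults so far: 4)
  step 5: ref 3 -> FAULT, evict 5, frames=[3,4] (faults so far: 5)
  step 6: ref 6 -> FAULT, evict 4, frames=[3,6] (faults so far: 6)
  step 7: ref 5 -> FAULT, evict 3, frames=[5,6] (faults so far: 7)
  step 8: ref 2 -> FAULT, evict 6, frames=[5,2] (faults so far: 8)
  step 9: ref 2 -> HIT, frames=[5,2] (faults so far: 8)
  step 10: ref 4 -> FAULT, evict 5, frames=[4,2] (faults so far: 9)
  step 11: ref 2 -> HIT, frames=[4,2] (faults so far: 9)
  step 12: ref 2 -> HIT, frames=[4,2] (faults so far: 9)
  FIFO total faults: 9
--- LRU ---
  step 0: ref 3 -> FAULT, frames=[3,-] (faults so far: 1)
  step 1: ref 3 -> HIT, frames=[3,-] (faults so far: 1)
  step 2: ref 6 -> FAULT, frames=[3,6] (faults so far: 2)
  step 3: ref 5 -> FAULT, evict 3, frames=[5,6] (faults so far: 3)
  step 4: ref 4 -> FAULT, evict 6, frames=[5,4] (faults so far: 4)
  step 5: ref 3 -> FAULT, evict 5, frames=[3,4] (faults so far: 5)
  step 6: ref 6 -> FAULT, evict 4, frames=[3,6] (faults so far: 6)
  step 7: ref 5 -> FAULT, evict 3, frames=[5,6] (faults so far: 7)
  step 8: ref 2 -> FAULT, evict 6, frames=[5,2] (faults so far: 8)
  step 9: ref 2 -> HIT, frames=[5,2] (faults so far: 8)
  step 10: ref 4 -> FAULT, evict 5, frames=[4,2] (faults so far: 9)
  step 11: ref 2 -> HIT, frames=[4,2] (faults so far: 9)
  step 12: ref 2 -> HIT, frames=[4,2] (faults so far: 9)
  LRU total faults: 9
--- Optimal ---
  step 0: ref 3 -> FAULT, frames=[3,-] (faults so far: 1)
  step 1: ref 3 -> HIT, frames=[3,-] (faults so far: 1)
  step 2: ref 6 -> FAULT, frames=[3,6] (faults so far: 2)
  step 3: ref 5 -> FAULT, evict 6, frames=[3,5] (faults so far: 3)
  step 4: ref 4 -> FAULT, evict 5, frames=[3,4] (faults so far: 4)
  step 5: ref 3 -> HIT, frames=[3,4] (faults so far: 4)
  step 6: ref 6 -> FAULT, evict 3, frames=[6,4] (faults so far: 5)
  step 7: ref 5 -> FAULT, evict 6, frames=[5,4] (faults so far: 6)
  step 8: ref 2 -> FAULT, evict 5, frames=[2,4] (faults so far: 7)
  step 9: ref 2 -> HIT, frames=[2,4] (faults so far: 7)
  step 10: ref 4 -> HIT, frames=[2,4] (faults so far: 7)
  step 11: ref 2 -> HIT, frames=[2,4] (faults so far: 7)
  step 12: ref 2 -> HIT, frames=[2,4] (faults so far: 7)
  Optimal total faults: 7

Answer: 9 9 7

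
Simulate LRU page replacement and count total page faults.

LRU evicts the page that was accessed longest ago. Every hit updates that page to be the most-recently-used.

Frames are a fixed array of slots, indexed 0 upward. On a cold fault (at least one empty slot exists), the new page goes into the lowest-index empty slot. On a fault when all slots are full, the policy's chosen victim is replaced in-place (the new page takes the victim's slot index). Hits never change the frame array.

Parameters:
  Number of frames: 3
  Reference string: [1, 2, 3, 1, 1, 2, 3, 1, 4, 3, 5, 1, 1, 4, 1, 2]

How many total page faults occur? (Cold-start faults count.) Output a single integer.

Step 0: ref 1 → FAULT, frames=[1,-,-]
Step 1: ref 2 → FAULT, frames=[1,2,-]
Step 2: ref 3 → FAULT, frames=[1,2,3]
Step 3: ref 1 → HIT, frames=[1,2,3]
Step 4: ref 1 → HIT, frames=[1,2,3]
Step 5: ref 2 → HIT, frames=[1,2,3]
Step 6: ref 3 → HIT, frames=[1,2,3]
Step 7: ref 1 → HIT, frames=[1,2,3]
Step 8: ref 4 → FAULT (evict 2), frames=[1,4,3]
Step 9: ref 3 → HIT, frames=[1,4,3]
Step 10: ref 5 → FAULT (evict 1), frames=[5,4,3]
Step 11: ref 1 → FAULT (evict 4), frames=[5,1,3]
Step 12: ref 1 → HIT, frames=[5,1,3]
Step 13: ref 4 → FAULT (evict 3), frames=[5,1,4]
Step 14: ref 1 → HIT, frames=[5,1,4]
Step 15: ref 2 → FAULT (evict 5), frames=[2,1,4]
Total faults: 8

Answer: 8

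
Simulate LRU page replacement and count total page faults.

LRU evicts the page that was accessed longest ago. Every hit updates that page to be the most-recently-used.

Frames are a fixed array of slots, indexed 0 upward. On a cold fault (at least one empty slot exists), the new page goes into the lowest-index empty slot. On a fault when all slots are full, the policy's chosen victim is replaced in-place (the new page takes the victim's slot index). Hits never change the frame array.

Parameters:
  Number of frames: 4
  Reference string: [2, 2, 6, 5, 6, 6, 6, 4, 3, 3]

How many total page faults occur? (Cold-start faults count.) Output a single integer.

Answer: 5

Derivation:
Step 0: ref 2 → FAULT, frames=[2,-,-,-]
Step 1: ref 2 → HIT, frames=[2,-,-,-]
Step 2: ref 6 → FAULT, frames=[2,6,-,-]
Step 3: ref 5 → FAULT, frames=[2,6,5,-]
Step 4: ref 6 → HIT, frames=[2,6,5,-]
Step 5: ref 6 → HIT, frames=[2,6,5,-]
Step 6: ref 6 → HIT, frames=[2,6,5,-]
Step 7: ref 4 → FAULT, frames=[2,6,5,4]
Step 8: ref 3 → FAULT (evict 2), frames=[3,6,5,4]
Step 9: ref 3 → HIT, frames=[3,6,5,4]
Total faults: 5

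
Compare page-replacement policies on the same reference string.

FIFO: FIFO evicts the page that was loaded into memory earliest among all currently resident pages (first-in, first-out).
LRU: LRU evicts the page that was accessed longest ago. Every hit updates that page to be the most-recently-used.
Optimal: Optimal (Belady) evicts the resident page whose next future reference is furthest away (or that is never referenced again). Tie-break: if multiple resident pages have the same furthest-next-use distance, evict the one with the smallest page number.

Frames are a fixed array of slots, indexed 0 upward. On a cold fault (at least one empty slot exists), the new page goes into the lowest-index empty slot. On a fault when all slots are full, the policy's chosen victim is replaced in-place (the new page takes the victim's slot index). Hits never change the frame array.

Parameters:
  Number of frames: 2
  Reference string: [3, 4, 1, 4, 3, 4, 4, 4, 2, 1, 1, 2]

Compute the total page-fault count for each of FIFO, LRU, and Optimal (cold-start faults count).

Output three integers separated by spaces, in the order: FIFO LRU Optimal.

Answer: 7 6 6

Derivation:
--- FIFO ---
  step 0: ref 3 -> FAULT, frames=[3,-] (faults so far: 1)
  step 1: ref 4 -> FAULT, frames=[3,4] (faults so far: 2)
  step 2: ref 1 -> FAULT, evict 3, frames=[1,4] (faults so far: 3)
  step 3: ref 4 -> HIT, frames=[1,4] (faults so far: 3)
  step 4: ref 3 -> FAULT, evict 4, frames=[1,3] (faults so far: 4)
  step 5: ref 4 -> FAULT, evict 1, frames=[4,3] (faults so far: 5)
  step 6: ref 4 -> HIT, frames=[4,3] (faults so far: 5)
  step 7: ref 4 -> HIT, frames=[4,3] (faults so far: 5)
  step 8: ref 2 -> FAULT, evict 3, frames=[4,2] (faults so far: 6)
  step 9: ref 1 -> FAULT, evict 4, frames=[1,2] (faults so far: 7)
  step 10: ref 1 -> HIT, frames=[1,2] (faults so far: 7)
  step 11: ref 2 -> HIT, frames=[1,2] (faults so far: 7)
  FIFO total faults: 7
--- LRU ---
  step 0: ref 3 -> FAULT, frames=[3,-] (faults so far: 1)
  step 1: ref 4 -> FAULT, frames=[3,4] (faults so far: 2)
  step 2: ref 1 -> FAULT, evict 3, frames=[1,4] (faults so far: 3)
  step 3: ref 4 -> HIT, frames=[1,4] (faults so far: 3)
  step 4: ref 3 -> FAULT, evict 1, frames=[3,4] (faults so far: 4)
  step 5: ref 4 -> HIT, frames=[3,4] (faults so far: 4)
  step 6: ref 4 -> HIT, frames=[3,4] (faults so far: 4)
  step 7: ref 4 -> HIT, frames=[3,4] (faults so far: 4)
  step 8: ref 2 -> FAULT, evict 3, frames=[2,4] (faults so far: 5)
  step 9: ref 1 -> FAULT, evict 4, frames=[2,1] (faults so far: 6)
  step 10: ref 1 -> HIT, frames=[2,1] (faults so far: 6)
  step 11: ref 2 -> HIT, frames=[2,1] (faults so far: 6)
  LRU total faults: 6
--- Optimal ---
  step 0: ref 3 -> FAULT, frames=[3,-] (faults so far: 1)
  step 1: ref 4 -> FAULT, frames=[3,4] (faults so far: 2)
  step 2: ref 1 -> FAULT, evict 3, frames=[1,4] (faults so far: 3)
  step 3: ref 4 -> HIT, frames=[1,4] (faults so far: 3)
  step 4: ref 3 -> FAULT, evict 1, frames=[3,4] (faults so far: 4)
  step 5: ref 4 -> HIT, frames=[3,4] (faults so far: 4)
  step 6: ref 4 -> HIT, frames=[3,4] (faults so far: 4)
  step 7: ref 4 -> HIT, frames=[3,4] (faults so far: 4)
  step 8: ref 2 -> FAULT, evict 3, frames=[2,4] (faults so far: 5)
  step 9: ref 1 -> FAULT, evict 4, frames=[2,1] (faults so far: 6)
  step 10: ref 1 -> HIT, frames=[2,1] (faults so far: 6)
  step 11: ref 2 -> HIT, frames=[2,1] (faults so far: 6)
  Optimal total faults: 6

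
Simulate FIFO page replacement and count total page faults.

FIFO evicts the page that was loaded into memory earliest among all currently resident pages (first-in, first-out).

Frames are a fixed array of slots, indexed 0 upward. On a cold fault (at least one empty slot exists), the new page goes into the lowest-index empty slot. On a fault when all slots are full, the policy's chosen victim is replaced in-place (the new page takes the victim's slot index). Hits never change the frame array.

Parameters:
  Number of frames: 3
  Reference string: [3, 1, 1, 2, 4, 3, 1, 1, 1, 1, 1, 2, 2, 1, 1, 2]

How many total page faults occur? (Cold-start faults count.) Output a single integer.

Answer: 7

Derivation:
Step 0: ref 3 → FAULT, frames=[3,-,-]
Step 1: ref 1 → FAULT, frames=[3,1,-]
Step 2: ref 1 → HIT, frames=[3,1,-]
Step 3: ref 2 → FAULT, frames=[3,1,2]
Step 4: ref 4 → FAULT (evict 3), frames=[4,1,2]
Step 5: ref 3 → FAULT (evict 1), frames=[4,3,2]
Step 6: ref 1 → FAULT (evict 2), frames=[4,3,1]
Step 7: ref 1 → HIT, frames=[4,3,1]
Step 8: ref 1 → HIT, frames=[4,3,1]
Step 9: ref 1 → HIT, frames=[4,3,1]
Step 10: ref 1 → HIT, frames=[4,3,1]
Step 11: ref 2 → FAULT (evict 4), frames=[2,3,1]
Step 12: ref 2 → HIT, frames=[2,3,1]
Step 13: ref 1 → HIT, frames=[2,3,1]
Step 14: ref 1 → HIT, frames=[2,3,1]
Step 15: ref 2 → HIT, frames=[2,3,1]
Total faults: 7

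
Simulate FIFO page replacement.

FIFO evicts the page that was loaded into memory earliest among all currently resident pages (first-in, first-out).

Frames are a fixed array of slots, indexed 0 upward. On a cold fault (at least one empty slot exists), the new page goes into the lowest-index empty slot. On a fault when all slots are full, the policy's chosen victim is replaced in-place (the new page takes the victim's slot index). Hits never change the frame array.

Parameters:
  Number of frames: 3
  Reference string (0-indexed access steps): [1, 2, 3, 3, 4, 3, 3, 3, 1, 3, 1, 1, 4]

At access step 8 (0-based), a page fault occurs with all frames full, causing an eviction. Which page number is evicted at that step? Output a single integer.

Answer: 2

Derivation:
Step 0: ref 1 -> FAULT, frames=[1,-,-]
Step 1: ref 2 -> FAULT, frames=[1,2,-]
Step 2: ref 3 -> FAULT, frames=[1,2,3]
Step 3: ref 3 -> HIT, frames=[1,2,3]
Step 4: ref 4 -> FAULT, evict 1, frames=[4,2,3]
Step 5: ref 3 -> HIT, frames=[4,2,3]
Step 6: ref 3 -> HIT, frames=[4,2,3]
Step 7: ref 3 -> HIT, frames=[4,2,3]
Step 8: ref 1 -> FAULT, evict 2, frames=[4,1,3]
At step 8: evicted page 2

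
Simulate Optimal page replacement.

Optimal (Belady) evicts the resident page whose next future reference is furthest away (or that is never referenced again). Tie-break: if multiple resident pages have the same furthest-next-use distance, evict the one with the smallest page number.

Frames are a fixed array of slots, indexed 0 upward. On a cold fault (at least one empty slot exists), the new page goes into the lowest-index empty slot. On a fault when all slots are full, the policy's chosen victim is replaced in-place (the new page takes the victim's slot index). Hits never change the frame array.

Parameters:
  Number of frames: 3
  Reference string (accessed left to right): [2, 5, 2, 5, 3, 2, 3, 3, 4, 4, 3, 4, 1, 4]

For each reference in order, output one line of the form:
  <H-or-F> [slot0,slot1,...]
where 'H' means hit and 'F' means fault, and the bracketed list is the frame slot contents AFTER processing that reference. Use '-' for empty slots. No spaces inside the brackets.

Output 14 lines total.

F [2,-,-]
F [2,5,-]
H [2,5,-]
H [2,5,-]
F [2,5,3]
H [2,5,3]
H [2,5,3]
H [2,5,3]
F [4,5,3]
H [4,5,3]
H [4,5,3]
H [4,5,3]
F [4,5,1]
H [4,5,1]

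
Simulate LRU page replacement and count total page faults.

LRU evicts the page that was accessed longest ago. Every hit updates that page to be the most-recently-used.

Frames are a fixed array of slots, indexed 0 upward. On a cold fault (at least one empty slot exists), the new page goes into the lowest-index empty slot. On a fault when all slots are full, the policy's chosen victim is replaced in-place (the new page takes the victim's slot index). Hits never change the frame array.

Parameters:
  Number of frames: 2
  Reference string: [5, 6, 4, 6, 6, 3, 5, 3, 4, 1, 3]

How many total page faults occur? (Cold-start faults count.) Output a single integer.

Step 0: ref 5 → FAULT, frames=[5,-]
Step 1: ref 6 → FAULT, frames=[5,6]
Step 2: ref 4 → FAULT (evict 5), frames=[4,6]
Step 3: ref 6 → HIT, frames=[4,6]
Step 4: ref 6 → HIT, frames=[4,6]
Step 5: ref 3 → FAULT (evict 4), frames=[3,6]
Step 6: ref 5 → FAULT (evict 6), frames=[3,5]
Step 7: ref 3 → HIT, frames=[3,5]
Step 8: ref 4 → FAULT (evict 5), frames=[3,4]
Step 9: ref 1 → FAULT (evict 3), frames=[1,4]
Step 10: ref 3 → FAULT (evict 4), frames=[1,3]
Total faults: 8

Answer: 8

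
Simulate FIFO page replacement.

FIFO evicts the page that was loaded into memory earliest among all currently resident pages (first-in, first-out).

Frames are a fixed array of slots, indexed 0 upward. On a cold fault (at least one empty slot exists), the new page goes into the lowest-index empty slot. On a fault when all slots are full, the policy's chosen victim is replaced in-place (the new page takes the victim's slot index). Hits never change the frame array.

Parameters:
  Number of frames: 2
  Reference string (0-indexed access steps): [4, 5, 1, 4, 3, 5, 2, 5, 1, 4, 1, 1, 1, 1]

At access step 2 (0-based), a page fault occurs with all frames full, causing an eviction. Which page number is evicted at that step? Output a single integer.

Answer: 4

Derivation:
Step 0: ref 4 -> FAULT, frames=[4,-]
Step 1: ref 5 -> FAULT, frames=[4,5]
Step 2: ref 1 -> FAULT, evict 4, frames=[1,5]
At step 2: evicted page 4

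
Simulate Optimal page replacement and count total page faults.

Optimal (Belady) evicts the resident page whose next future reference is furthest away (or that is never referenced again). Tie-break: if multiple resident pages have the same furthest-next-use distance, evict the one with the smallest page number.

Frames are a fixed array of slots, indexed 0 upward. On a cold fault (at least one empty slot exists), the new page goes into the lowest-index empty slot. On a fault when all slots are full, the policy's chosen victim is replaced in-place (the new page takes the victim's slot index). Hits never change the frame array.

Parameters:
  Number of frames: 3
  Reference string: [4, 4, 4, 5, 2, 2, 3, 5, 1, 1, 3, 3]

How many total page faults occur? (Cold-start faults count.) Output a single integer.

Answer: 5

Derivation:
Step 0: ref 4 → FAULT, frames=[4,-,-]
Step 1: ref 4 → HIT, frames=[4,-,-]
Step 2: ref 4 → HIT, frames=[4,-,-]
Step 3: ref 5 → FAULT, frames=[4,5,-]
Step 4: ref 2 → FAULT, frames=[4,5,2]
Step 5: ref 2 → HIT, frames=[4,5,2]
Step 6: ref 3 → FAULT (evict 2), frames=[4,5,3]
Step 7: ref 5 → HIT, frames=[4,5,3]
Step 8: ref 1 → FAULT (evict 4), frames=[1,5,3]
Step 9: ref 1 → HIT, frames=[1,5,3]
Step 10: ref 3 → HIT, frames=[1,5,3]
Step 11: ref 3 → HIT, frames=[1,5,3]
Total faults: 5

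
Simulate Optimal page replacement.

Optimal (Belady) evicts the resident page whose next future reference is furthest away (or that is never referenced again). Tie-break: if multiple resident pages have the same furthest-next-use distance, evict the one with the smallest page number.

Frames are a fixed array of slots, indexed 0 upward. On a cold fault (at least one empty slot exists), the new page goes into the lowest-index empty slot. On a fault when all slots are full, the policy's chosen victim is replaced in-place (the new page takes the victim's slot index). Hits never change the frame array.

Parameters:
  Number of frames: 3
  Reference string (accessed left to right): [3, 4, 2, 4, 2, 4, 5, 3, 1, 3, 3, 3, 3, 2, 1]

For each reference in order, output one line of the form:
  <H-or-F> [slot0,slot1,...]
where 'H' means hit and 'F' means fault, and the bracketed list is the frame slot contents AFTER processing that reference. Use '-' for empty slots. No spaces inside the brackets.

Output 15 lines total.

F [3,-,-]
F [3,4,-]
F [3,4,2]
H [3,4,2]
H [3,4,2]
H [3,4,2]
F [3,5,2]
H [3,5,2]
F [3,1,2]
H [3,1,2]
H [3,1,2]
H [3,1,2]
H [3,1,2]
H [3,1,2]
H [3,1,2]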